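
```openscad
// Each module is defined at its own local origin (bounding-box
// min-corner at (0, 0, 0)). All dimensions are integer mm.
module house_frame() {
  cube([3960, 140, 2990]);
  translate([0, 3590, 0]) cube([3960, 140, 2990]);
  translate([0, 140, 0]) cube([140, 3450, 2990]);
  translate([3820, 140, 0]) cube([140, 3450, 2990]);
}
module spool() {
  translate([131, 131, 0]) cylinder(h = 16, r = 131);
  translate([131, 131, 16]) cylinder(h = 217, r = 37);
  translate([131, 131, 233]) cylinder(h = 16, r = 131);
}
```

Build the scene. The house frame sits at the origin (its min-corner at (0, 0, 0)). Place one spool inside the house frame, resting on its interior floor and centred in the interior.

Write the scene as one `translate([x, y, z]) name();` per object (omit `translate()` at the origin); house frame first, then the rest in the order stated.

house_frame();
translate([1849, 1734, 0]) spool();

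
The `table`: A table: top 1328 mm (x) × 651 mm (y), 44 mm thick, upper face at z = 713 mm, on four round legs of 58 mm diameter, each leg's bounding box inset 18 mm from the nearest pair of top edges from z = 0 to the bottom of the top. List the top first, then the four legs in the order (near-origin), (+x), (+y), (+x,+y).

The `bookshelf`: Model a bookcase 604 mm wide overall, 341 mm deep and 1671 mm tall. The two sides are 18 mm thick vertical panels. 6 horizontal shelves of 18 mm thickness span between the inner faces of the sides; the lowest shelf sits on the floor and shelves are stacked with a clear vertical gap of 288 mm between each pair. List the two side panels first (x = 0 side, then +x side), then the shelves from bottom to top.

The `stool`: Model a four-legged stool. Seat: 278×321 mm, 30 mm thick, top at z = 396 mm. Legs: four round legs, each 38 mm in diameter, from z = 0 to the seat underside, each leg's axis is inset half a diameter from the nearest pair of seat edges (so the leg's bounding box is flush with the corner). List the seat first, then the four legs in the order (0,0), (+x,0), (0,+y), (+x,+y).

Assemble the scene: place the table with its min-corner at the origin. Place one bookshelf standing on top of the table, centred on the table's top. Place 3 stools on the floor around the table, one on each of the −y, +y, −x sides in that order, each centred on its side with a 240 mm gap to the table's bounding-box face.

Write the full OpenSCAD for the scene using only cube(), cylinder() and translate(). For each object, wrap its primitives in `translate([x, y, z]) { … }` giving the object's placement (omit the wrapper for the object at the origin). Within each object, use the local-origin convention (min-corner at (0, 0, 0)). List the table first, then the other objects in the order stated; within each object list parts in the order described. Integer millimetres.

translate([0, 0, 669]) cube([1328, 651, 44]);
translate([47, 47, 0]) cylinder(h = 669, r = 29);
translate([1281, 47, 0]) cylinder(h = 669, r = 29);
translate([47, 604, 0]) cylinder(h = 669, r = 29);
translate([1281, 604, 0]) cylinder(h = 669, r = 29);
translate([362, 155, 713]) {
  cube([18, 341, 1671]);
  translate([586, 0, 0]) cube([18, 341, 1671]);
  translate([18, 0, 0]) cube([568, 341, 18]);
  translate([18, 0, 306]) cube([568, 341, 18]);
  translate([18, 0, 612]) cube([568, 341, 18]);
  translate([18, 0, 918]) cube([568, 341, 18]);
  translate([18, 0, 1224]) cube([568, 341, 18]);
  translate([18, 0, 1530]) cube([568, 341, 18]);
}
translate([525, -561, 0]) {
  translate([0, 0, 366]) cube([278, 321, 30]);
  translate([19, 19, 0]) cylinder(h = 366, r = 19);
  translate([259, 19, 0]) cylinder(h = 366, r = 19);
  translate([19, 302, 0]) cylinder(h = 366, r = 19);
  translate([259, 302, 0]) cylinder(h = 366, r = 19);
}
translate([525, 891, 0]) {
  translate([0, 0, 366]) cube([278, 321, 30]);
  translate([19, 19, 0]) cylinder(h = 366, r = 19);
  translate([259, 19, 0]) cylinder(h = 366, r = 19);
  translate([19, 302, 0]) cylinder(h = 366, r = 19);
  translate([259, 302, 0]) cylinder(h = 366, r = 19);
}
translate([-518, 165, 0]) {
  translate([0, 0, 366]) cube([278, 321, 30]);
  translate([19, 19, 0]) cylinder(h = 366, r = 19);
  translate([259, 19, 0]) cylinder(h = 366, r = 19);
  translate([19, 302, 0]) cylinder(h = 366, r = 19);
  translate([259, 302, 0]) cylinder(h = 366, r = 19);
}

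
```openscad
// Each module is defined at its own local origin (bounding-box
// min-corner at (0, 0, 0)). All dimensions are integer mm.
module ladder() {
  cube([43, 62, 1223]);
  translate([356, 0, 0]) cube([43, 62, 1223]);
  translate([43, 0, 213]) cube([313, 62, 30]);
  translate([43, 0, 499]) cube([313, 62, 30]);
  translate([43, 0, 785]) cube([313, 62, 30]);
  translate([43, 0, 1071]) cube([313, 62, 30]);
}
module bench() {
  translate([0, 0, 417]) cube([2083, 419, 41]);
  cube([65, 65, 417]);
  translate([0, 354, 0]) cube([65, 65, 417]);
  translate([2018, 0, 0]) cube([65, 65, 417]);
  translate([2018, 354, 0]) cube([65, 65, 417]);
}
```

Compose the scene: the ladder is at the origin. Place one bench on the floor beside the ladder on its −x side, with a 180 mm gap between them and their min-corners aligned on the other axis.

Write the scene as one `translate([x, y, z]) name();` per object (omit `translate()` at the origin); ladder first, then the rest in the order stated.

ladder();
translate([-2263, 0, 0]) bench();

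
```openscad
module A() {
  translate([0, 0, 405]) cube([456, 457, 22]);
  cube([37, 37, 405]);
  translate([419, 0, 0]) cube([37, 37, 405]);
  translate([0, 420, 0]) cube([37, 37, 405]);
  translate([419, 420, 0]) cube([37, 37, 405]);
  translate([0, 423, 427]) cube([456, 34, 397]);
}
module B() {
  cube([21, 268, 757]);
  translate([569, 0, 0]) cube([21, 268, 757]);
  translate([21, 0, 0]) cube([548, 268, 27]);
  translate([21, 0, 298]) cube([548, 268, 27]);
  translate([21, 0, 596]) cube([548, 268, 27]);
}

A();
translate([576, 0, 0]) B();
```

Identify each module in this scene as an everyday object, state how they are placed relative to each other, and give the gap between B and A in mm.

The bookshelf's nearest face is 120 mm from the chair's +x face.

A is a chair. B is a bookshelf. The bookshelf is on the floor beside the chair on its +x side. The gap between the bookshelf and the chair is 120 mm.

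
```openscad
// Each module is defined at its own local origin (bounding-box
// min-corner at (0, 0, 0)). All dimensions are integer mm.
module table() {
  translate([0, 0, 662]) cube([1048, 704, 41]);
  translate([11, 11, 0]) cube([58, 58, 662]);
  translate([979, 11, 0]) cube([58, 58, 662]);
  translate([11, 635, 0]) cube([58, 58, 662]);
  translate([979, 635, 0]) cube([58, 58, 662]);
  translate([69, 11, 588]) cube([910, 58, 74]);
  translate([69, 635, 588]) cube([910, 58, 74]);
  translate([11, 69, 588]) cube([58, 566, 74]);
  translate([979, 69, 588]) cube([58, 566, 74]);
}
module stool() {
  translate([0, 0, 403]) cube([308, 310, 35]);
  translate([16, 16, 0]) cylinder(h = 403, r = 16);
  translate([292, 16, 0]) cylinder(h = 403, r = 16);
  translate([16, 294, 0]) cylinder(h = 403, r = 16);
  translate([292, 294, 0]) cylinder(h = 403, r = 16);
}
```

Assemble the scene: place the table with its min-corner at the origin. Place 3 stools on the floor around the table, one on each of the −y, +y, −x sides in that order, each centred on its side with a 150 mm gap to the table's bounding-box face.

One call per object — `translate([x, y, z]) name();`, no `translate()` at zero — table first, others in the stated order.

table();
translate([370, -460, 0]) stool();
translate([370, 854, 0]) stool();
translate([-458, 197, 0]) stool();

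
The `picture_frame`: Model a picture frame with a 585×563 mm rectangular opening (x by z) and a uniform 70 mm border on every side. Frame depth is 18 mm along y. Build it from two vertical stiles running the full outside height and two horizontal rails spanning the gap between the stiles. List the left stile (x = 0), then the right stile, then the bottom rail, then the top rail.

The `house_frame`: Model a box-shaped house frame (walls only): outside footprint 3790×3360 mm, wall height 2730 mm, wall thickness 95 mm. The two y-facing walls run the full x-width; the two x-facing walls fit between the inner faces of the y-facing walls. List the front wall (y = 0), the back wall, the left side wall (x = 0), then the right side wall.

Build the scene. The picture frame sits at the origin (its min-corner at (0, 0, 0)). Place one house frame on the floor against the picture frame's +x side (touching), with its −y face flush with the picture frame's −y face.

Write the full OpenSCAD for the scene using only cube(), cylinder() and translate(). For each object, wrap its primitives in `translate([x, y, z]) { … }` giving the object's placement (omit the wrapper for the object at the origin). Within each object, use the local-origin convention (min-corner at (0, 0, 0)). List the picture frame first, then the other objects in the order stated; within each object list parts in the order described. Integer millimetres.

cube([70, 18, 703]);
translate([655, 0, 0]) cube([70, 18, 703]);
translate([70, 0, 0]) cube([585, 18, 70]);
translate([70, 0, 633]) cube([585, 18, 70]);
translate([725, 0, 0]) {
  cube([3790, 95, 2730]);
  translate([0, 3265, 0]) cube([3790, 95, 2730]);
  translate([0, 95, 0]) cube([95, 3170, 2730]);
  translate([3695, 95, 0]) cube([95, 3170, 2730]);
}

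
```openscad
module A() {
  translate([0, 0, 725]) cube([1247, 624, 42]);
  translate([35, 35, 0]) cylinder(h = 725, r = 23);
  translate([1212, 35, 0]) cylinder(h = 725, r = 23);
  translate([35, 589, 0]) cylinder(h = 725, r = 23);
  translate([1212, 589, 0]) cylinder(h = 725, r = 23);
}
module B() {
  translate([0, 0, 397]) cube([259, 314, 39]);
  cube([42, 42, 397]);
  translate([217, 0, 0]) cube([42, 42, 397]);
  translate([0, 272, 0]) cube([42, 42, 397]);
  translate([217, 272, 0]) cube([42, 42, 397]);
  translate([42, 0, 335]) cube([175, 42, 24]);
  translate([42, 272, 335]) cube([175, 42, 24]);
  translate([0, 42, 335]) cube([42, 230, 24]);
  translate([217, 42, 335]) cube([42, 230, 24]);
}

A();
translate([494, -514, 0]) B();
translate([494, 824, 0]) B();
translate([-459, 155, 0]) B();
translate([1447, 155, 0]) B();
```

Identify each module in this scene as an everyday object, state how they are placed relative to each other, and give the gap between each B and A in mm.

Each stool's nearest face is 200 mm from the table's bounding box.

A is a table. B is a stool. Four stools sit around the table at the −y, +y, −x, +x sides. The gap between each stool and the table is 200 mm.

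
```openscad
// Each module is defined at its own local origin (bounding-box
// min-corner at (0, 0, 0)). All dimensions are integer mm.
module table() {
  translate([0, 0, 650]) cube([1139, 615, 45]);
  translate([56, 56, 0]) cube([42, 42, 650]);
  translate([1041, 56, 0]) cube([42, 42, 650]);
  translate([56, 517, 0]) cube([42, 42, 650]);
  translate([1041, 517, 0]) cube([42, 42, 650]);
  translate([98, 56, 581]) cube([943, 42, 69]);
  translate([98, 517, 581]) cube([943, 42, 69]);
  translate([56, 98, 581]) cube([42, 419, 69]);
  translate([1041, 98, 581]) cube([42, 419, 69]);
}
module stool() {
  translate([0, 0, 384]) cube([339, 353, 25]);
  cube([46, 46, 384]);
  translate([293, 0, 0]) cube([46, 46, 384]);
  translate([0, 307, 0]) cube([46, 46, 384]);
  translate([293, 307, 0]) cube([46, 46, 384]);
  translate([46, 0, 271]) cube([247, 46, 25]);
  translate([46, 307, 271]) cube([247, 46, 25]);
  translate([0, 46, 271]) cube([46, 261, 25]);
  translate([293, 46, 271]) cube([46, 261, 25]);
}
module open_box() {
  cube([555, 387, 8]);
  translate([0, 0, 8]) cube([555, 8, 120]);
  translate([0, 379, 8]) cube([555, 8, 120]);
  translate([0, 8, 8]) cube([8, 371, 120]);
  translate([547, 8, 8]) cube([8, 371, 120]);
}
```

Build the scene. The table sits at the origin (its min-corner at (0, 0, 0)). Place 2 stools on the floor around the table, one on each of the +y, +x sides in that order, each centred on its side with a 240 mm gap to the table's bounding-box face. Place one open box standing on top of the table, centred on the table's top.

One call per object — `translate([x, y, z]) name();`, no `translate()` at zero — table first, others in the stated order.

table();
translate([400, 855, 0]) stool();
translate([1379, 131, 0]) stool();
translate([292, 114, 695]) open_box();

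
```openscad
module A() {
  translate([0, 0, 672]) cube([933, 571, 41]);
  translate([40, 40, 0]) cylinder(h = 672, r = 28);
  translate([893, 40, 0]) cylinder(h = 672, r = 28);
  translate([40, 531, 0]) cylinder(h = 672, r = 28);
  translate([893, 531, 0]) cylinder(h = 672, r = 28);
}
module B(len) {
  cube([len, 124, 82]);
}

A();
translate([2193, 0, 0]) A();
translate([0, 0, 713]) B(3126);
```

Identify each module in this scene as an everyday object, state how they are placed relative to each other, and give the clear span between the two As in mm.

A is a table. B is a beam. A beam spans the tops of two tables. The clear span between the two tables is 1260 mm.

Second table starts at x = 2193; first ends at x = 933; clear span = 2193 − 933 = 1260 mm.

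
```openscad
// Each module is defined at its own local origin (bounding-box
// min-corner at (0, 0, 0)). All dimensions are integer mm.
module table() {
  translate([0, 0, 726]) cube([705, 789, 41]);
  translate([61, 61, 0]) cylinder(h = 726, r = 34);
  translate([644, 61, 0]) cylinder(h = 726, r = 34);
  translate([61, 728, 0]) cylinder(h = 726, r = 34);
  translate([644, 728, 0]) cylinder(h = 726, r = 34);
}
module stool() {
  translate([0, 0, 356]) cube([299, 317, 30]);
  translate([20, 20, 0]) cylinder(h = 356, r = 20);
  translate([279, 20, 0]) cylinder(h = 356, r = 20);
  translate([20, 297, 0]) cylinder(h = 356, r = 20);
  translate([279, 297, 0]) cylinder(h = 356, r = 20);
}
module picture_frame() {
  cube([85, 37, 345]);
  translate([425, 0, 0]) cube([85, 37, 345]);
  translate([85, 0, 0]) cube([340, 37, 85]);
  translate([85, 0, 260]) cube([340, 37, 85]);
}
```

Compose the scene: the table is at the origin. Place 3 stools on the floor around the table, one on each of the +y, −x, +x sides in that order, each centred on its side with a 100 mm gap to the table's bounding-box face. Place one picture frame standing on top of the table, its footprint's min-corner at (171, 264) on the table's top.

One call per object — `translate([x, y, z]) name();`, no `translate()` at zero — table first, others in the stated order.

table();
translate([203, 889, 0]) stool();
translate([-399, 236, 0]) stool();
translate([805, 236, 0]) stool();
translate([171, 264, 767]) picture_frame();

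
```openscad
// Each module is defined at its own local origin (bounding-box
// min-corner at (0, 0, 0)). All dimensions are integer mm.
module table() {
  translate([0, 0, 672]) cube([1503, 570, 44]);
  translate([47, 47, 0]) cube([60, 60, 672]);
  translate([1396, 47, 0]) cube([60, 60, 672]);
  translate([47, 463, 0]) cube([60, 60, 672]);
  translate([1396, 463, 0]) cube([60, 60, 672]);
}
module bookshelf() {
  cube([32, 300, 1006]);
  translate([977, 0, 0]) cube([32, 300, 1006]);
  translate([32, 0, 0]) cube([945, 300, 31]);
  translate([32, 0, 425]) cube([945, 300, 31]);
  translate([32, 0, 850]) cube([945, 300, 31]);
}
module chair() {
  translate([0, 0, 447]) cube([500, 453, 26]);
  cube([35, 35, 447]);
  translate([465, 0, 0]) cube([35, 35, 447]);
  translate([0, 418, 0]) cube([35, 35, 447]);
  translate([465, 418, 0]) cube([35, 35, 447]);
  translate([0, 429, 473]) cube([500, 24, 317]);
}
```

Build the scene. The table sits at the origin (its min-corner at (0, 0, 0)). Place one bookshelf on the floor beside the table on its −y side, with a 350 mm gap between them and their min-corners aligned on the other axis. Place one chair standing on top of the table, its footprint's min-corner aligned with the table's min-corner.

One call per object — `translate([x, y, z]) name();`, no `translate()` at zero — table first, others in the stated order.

table();
translate([0, -650, 0]) bookshelf();
translate([0, 0, 716]) chair();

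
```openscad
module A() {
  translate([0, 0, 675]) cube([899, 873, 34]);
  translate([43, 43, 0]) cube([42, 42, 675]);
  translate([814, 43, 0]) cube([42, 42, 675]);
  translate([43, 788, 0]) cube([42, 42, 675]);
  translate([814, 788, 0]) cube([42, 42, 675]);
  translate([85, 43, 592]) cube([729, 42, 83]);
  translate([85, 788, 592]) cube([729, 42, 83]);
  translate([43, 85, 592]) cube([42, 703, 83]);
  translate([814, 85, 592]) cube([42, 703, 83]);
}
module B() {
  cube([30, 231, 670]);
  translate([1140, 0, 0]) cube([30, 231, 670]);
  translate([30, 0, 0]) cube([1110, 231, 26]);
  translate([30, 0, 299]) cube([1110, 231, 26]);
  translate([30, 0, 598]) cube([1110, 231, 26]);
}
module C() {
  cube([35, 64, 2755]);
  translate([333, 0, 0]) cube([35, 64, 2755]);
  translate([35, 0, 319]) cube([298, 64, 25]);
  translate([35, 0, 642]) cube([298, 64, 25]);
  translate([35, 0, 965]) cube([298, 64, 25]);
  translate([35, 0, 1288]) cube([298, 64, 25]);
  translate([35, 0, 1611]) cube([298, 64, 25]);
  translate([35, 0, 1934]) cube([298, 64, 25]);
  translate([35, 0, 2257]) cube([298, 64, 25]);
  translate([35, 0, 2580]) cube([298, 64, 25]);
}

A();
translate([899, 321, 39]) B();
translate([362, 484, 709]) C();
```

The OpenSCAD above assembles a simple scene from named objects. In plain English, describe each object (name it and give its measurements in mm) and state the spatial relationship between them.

A is a rectangular dining table. The top is 899×873×34 mm with its upper surface at z = 709 mm. It stands on four 42×42 mm square legs, each inset 43 mm from the nearest pair of top edges, running from the floor to the underside of the top. Four apron rails, 42 mm thick and 83 mm tall, run between adjacent legs with their top edges flush with the underside of the top and their outer faces flush with the legs' outer faces.

B is an open bookshelf. Two side panels, each 30 mm thick, 231 mm deep and 670 mm tall, stand 1170 mm apart (outside-to-outside). Between them sit 3 shelves, each 26 mm thick and 231 mm deep, spanning the full gap between the sides. The bottom shelf rests on the floor (its underside at z = 0) and the clear gap between one shelf's top and the next shelf's underside is 273 mm.

C is a straight ladder. Two 35×64 mm vertical rails, 2755 mm tall, stand 368 mm apart (outside-to-outside) with their front faces coplanar on the −y side. 8 rungs, each 64 mm deep and 25 mm tall, span between the inner faces of the rails, front faces flush with the rails. The lowest rung's underside is at z = 319 mm and rungs are spaced 323 mm apart (underside to underside).

The bookshelf is beside the table with their tops flush at z = 709. The ladder is on top of the table.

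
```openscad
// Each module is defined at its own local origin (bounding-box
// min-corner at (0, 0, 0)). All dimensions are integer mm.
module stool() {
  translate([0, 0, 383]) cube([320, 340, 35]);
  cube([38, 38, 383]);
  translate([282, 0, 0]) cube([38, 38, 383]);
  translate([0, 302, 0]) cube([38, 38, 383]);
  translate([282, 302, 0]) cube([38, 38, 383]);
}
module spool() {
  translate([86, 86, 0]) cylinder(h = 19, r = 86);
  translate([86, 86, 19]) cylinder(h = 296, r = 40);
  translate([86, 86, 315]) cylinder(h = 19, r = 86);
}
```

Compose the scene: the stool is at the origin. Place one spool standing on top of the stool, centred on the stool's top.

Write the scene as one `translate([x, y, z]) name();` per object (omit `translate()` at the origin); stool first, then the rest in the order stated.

stool();
translate([74, 84, 418]) spool();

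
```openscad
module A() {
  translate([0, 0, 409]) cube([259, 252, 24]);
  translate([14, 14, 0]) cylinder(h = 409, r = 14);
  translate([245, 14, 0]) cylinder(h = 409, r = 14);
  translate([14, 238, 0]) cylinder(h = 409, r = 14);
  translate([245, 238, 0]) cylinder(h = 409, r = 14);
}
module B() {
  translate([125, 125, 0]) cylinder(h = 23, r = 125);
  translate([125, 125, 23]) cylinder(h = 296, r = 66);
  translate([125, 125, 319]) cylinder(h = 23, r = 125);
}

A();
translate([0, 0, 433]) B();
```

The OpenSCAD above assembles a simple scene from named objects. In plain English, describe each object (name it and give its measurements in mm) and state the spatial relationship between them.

A is a four-legged stool. The seat is a 259×252×24 mm slab whose top surface is at z = 433 mm; four round legs, each 28 mm in diameter, run from the floor (z = 0) to the underside of the seat, each leg's axis is inset half a diameter from the nearest pair of seat edges (so the leg's bounding box is flush with the corner).

B is a spool: two coaxial disc flanges of radius 125 mm and thickness 23 mm, joined by a core cylinder of radius 66 mm and height 296 mm. The lower flange rests on z = 0 and the three cylinders share a vertical axis.

The spool is on top of the stool.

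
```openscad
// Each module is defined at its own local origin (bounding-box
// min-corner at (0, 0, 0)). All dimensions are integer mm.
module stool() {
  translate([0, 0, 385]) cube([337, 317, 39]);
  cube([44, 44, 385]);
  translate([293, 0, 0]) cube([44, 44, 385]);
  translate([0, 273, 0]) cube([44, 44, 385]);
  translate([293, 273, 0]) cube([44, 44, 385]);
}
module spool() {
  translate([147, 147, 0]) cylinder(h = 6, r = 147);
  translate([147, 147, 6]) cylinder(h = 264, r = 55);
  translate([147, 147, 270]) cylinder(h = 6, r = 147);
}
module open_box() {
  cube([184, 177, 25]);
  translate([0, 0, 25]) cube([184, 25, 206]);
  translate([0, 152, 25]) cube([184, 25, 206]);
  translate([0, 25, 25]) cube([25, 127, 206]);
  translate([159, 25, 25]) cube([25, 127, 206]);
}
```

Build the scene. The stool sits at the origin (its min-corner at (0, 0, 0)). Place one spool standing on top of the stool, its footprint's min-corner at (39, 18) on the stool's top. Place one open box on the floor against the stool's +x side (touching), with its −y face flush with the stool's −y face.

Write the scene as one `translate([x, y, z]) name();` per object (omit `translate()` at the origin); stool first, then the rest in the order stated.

stool();
translate([39, 18, 424]) spool();
translate([337, 0, 0]) open_box();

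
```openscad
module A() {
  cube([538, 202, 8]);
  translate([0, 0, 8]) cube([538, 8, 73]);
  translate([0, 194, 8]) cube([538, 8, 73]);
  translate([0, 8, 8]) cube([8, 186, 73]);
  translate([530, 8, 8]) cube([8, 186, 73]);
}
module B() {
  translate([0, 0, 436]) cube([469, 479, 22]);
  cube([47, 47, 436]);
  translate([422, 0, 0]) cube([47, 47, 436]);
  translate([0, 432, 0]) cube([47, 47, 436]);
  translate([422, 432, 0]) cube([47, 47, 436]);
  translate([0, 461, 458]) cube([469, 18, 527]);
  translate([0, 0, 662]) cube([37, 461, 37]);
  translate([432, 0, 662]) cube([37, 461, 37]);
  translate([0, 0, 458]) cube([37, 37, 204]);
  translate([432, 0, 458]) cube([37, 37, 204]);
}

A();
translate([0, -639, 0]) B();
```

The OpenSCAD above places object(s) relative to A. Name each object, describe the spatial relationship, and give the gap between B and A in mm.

The chair's nearest face is 160 mm from the open box's −y face.

A is an open box. B is a chair. The chair is on the floor beside the open box on its −y side. The gap between the chair and the open box is 160 mm.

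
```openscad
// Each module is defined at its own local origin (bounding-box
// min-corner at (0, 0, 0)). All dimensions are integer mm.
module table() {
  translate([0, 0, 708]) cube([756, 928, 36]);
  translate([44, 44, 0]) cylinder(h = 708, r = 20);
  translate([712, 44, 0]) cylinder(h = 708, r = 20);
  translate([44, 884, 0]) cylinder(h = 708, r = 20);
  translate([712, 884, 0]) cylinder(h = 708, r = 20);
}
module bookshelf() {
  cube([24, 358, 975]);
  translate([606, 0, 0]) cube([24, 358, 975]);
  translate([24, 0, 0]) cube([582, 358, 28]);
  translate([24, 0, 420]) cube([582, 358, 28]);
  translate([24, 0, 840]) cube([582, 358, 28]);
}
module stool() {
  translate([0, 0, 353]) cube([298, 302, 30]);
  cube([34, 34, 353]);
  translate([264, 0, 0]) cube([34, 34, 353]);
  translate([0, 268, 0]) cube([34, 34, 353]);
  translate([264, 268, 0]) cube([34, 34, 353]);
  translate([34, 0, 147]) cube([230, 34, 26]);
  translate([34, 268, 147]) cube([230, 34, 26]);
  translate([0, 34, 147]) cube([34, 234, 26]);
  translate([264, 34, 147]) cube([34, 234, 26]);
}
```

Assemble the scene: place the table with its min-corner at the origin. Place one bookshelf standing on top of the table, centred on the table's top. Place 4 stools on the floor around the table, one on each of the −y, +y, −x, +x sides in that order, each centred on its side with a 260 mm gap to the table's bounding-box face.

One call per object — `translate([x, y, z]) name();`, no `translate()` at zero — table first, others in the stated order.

table();
translate([63, 285, 744]) bookshelf();
translate([229, -562, 0]) stool();
translate([229, 1188, 0]) stool();
translate([-558, 313, 0]) stool();
translate([1016, 313, 0]) stool();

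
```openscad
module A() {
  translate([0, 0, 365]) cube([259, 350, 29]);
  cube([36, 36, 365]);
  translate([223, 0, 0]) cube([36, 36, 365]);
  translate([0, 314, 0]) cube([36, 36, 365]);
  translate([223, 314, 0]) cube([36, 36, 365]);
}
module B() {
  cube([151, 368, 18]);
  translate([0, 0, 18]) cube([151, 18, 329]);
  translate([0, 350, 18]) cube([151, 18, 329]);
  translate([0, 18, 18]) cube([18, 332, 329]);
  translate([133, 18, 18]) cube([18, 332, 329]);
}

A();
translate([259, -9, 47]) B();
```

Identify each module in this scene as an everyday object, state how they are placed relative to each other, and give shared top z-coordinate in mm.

Both tops at z = 394 mm.

A is a stool. B is an open box. The open box is beside the stool with their tops flush at z = 394. The shared top z-coordinate is 394 mm.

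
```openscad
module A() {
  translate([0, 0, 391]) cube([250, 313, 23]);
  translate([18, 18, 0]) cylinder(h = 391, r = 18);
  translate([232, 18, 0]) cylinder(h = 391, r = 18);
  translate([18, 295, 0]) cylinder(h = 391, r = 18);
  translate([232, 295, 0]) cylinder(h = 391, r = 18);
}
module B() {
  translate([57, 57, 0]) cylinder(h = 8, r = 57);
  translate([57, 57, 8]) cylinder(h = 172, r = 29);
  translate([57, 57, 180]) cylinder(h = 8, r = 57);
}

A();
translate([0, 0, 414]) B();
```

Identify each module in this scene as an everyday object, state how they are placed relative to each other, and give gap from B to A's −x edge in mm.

A is a stool. B is a spool. The spool is on top of the stool. The gap from the spool to the stool's −x edge is 0 mm.

The spool's min-x is at 0; the stool's min-x is 0; gap = 0 mm.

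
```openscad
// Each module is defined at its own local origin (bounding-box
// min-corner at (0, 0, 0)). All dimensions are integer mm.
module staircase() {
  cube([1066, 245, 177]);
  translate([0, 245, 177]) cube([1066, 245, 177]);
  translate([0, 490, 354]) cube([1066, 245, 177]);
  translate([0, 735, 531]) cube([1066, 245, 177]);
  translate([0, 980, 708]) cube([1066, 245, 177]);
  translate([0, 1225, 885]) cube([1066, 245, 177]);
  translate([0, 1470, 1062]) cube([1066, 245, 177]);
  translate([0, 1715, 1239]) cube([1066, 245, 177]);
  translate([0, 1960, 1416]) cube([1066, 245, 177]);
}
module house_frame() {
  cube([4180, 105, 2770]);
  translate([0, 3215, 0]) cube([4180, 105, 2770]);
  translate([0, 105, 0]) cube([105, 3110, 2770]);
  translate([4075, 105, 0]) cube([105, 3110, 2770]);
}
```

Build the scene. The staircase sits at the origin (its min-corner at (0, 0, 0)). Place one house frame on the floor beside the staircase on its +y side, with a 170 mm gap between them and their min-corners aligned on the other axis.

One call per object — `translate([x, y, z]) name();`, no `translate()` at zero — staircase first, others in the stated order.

staircase();
translate([0, 2375, 0]) house_frame();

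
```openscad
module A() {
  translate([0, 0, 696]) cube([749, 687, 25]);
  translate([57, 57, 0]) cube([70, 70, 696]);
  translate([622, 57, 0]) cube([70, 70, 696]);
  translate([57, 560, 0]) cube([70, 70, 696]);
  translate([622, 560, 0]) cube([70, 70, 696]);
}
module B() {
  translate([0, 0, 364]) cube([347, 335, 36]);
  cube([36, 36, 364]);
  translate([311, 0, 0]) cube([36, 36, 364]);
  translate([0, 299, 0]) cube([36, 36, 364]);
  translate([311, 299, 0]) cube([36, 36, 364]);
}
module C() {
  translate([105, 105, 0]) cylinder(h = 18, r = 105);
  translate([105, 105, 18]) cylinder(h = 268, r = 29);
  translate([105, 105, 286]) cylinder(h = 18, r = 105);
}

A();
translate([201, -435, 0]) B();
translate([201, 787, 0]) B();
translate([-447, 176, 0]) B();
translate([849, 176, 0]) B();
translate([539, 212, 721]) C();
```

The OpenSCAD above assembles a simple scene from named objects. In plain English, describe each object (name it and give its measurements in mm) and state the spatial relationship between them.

A is a table with a 749×687 mm rectangular top, 25 mm thick, top surface at z = 721 mm, supported by four 70×70 mm square legs, each inset 57 mm from the nearest pair of top edges, running from the floor.

B is a simple wooden stool: a rectangular seat 347 mm (x) by 335 mm (y), 36 mm thick, top face at z = 400 mm, on four square legs, each 36×36 mm in cross-section. The legs rest on z = 0, each flush with a corner of the seat.

C is a spool: two coaxial disc flanges of radius 105 mm and thickness 18 mm, joined by a core cylinder of radius 29 mm and height 268 mm. The lower flange rests on z = 0 and the three cylinders share a vertical axis.

Four stools sit around the table at the −y, +y, −x, +x sides. The spool is on top of the table.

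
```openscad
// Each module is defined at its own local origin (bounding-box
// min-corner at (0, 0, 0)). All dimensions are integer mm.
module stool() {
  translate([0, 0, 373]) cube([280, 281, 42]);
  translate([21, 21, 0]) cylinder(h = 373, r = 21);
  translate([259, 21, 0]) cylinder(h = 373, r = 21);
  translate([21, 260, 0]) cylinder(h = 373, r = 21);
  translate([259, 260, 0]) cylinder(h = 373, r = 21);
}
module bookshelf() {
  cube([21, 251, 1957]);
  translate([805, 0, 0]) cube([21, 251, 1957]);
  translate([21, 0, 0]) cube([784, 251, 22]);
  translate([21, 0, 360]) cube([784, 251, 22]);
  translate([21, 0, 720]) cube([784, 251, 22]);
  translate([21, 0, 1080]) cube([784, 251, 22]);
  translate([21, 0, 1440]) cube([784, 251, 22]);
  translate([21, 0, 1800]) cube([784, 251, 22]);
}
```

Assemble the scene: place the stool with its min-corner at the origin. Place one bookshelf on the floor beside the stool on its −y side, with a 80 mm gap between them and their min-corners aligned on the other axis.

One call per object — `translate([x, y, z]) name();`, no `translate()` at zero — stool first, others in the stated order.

stool();
translate([0, -331, 0]) bookshelf();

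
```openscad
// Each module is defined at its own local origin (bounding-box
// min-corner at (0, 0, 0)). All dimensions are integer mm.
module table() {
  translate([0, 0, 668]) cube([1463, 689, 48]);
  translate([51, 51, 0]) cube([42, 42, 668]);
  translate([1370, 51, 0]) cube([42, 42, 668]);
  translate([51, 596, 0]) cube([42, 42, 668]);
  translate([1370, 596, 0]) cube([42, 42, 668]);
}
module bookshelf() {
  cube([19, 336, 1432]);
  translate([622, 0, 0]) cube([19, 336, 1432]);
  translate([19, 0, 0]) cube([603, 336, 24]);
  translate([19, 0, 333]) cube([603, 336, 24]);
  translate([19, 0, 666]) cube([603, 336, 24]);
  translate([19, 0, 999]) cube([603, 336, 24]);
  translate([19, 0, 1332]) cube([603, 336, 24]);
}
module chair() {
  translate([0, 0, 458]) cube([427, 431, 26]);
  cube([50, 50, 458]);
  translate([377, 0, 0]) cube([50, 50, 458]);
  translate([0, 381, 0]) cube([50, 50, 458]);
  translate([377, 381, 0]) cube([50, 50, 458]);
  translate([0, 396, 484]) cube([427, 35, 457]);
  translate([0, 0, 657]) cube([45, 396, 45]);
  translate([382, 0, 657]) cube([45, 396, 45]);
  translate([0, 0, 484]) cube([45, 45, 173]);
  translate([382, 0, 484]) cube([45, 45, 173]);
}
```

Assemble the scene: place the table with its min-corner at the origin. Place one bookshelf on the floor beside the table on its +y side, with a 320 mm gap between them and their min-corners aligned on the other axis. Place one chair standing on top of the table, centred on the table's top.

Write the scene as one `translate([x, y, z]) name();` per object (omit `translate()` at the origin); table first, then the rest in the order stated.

table();
translate([0, 1009, 0]) bookshelf();
translate([518, 129, 716]) chair();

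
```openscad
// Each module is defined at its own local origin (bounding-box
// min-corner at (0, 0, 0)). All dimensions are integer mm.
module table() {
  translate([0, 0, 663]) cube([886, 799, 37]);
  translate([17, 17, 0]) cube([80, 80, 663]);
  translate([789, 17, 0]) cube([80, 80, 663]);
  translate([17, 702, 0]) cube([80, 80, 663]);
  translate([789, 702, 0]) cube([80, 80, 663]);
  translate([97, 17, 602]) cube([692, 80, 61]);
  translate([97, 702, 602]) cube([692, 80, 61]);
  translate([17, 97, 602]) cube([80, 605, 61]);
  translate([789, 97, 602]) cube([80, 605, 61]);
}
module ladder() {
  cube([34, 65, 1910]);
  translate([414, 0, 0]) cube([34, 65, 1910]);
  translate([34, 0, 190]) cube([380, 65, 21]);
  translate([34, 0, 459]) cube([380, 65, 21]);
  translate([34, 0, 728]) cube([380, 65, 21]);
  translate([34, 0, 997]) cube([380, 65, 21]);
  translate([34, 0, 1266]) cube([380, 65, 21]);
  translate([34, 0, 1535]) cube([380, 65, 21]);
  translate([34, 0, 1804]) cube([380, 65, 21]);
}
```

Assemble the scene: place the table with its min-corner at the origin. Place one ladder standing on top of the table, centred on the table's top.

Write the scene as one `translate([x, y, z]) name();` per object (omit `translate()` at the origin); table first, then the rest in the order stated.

table();
translate([219, 367, 700]) ladder();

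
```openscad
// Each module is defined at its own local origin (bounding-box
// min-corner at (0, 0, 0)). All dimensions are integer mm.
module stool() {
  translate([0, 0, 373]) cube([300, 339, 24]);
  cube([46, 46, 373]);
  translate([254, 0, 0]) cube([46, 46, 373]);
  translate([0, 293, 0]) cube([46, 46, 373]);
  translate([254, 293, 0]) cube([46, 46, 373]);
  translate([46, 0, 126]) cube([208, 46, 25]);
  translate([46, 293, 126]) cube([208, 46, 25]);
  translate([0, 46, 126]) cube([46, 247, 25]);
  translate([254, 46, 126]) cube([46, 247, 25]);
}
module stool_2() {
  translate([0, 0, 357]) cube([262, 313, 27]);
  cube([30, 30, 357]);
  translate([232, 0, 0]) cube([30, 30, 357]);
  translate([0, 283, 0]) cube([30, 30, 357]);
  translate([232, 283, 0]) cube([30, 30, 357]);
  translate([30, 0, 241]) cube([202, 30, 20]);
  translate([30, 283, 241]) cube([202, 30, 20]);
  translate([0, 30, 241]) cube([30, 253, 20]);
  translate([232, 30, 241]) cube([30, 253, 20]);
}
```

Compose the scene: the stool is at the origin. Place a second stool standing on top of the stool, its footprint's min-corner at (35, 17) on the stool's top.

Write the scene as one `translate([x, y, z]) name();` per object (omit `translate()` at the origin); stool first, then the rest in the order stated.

stool();
translate([35, 17, 397]) stool_2();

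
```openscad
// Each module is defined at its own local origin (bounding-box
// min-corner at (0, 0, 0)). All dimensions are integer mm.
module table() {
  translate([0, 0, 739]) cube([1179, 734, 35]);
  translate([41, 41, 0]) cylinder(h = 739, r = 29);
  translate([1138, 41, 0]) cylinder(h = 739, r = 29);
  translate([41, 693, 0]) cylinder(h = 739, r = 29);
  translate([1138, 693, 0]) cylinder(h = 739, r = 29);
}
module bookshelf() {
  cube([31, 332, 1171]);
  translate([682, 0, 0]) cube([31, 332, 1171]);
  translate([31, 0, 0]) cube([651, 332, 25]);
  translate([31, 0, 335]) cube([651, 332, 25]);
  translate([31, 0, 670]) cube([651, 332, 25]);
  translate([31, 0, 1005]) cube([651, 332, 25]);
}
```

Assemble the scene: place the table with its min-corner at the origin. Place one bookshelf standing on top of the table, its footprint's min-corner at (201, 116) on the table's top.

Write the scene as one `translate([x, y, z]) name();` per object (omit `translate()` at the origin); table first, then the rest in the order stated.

table();
translate([201, 116, 774]) bookshelf();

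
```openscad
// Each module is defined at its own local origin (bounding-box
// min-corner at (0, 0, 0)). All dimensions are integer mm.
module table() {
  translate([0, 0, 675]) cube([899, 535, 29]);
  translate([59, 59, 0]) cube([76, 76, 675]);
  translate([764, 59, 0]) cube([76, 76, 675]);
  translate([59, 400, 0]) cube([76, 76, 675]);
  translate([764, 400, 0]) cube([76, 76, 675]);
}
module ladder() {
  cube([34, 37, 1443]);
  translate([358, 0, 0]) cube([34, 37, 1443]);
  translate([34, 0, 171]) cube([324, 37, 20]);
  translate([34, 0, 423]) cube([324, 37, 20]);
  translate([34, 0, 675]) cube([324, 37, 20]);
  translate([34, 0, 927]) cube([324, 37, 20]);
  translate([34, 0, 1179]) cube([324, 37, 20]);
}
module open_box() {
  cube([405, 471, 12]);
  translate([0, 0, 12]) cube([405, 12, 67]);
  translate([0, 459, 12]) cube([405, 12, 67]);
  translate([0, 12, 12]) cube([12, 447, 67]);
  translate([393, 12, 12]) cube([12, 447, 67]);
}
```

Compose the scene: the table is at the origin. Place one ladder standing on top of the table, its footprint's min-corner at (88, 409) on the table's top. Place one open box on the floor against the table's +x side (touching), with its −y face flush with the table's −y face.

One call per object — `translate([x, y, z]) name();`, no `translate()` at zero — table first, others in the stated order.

table();
translate([88, 409, 704]) ladder();
translate([899, 0, 0]) open_box();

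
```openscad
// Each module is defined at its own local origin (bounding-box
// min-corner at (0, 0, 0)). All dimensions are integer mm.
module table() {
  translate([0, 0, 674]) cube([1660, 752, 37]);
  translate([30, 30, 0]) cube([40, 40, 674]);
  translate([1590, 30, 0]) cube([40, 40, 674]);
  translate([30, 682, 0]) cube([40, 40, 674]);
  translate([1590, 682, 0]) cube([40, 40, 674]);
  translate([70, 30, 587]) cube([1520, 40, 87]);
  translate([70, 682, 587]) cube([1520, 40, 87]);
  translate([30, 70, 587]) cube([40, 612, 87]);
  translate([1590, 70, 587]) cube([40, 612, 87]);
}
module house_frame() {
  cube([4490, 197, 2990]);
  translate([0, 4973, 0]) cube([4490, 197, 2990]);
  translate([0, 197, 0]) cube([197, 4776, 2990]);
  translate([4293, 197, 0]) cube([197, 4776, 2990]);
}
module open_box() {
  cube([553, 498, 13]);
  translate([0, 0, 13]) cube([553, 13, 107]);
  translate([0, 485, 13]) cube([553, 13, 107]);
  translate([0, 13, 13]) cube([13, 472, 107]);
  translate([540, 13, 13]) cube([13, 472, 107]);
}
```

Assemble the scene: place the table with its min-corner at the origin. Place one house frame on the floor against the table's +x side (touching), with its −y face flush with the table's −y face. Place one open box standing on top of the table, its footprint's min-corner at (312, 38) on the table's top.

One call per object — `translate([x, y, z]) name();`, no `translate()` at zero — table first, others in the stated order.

table();
translate([1660, 0, 0]) house_frame();
translate([312, 38, 711]) open_box();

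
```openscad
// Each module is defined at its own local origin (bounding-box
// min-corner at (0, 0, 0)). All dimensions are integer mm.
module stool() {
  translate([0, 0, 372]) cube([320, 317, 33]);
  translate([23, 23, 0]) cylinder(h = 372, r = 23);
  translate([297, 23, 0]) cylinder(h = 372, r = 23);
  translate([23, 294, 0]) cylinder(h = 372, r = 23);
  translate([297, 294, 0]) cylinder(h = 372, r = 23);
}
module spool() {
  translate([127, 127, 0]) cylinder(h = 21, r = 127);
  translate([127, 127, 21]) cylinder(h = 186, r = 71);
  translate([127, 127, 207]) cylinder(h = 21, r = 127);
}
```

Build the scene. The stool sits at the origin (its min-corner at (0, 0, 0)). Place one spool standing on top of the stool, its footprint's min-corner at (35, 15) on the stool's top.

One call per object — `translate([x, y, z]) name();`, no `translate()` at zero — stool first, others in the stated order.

stool();
translate([35, 15, 405]) spool();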